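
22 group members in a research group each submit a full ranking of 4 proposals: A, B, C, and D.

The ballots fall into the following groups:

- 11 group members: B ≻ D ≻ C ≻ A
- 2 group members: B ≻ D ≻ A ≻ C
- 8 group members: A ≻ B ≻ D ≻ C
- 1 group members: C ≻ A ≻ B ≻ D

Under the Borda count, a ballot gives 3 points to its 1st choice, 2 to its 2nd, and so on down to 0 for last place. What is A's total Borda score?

28

Borda scores:
  A: 11·0 + 2·1 + 8·3 + 2 = 28
  B: 11·3 + 2·3 + 8·2 + 1 = 56
  C: 11·1 + 2·0 + 8·0 + 3 = 14
  D: 11·2 + 2·2 + 8·1 + 0 = 34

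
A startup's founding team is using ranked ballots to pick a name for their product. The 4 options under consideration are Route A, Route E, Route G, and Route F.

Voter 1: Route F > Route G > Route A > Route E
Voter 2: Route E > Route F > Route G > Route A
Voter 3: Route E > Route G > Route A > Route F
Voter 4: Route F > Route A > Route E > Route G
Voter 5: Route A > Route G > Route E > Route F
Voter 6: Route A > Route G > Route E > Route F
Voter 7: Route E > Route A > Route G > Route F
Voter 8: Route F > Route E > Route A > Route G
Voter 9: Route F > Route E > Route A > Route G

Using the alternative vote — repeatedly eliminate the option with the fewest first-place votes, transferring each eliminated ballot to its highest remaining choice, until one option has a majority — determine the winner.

Round 1: Route F 4, Route E 3, Route A 2, Route G 0. Route G has the fewest and is eliminated.
Round 2: Route F 4, Route E 3, Route A 2. Route A has the fewest and is eliminated.
Round 3: Route E 5, Route F 4. Route E has a majority.

Route E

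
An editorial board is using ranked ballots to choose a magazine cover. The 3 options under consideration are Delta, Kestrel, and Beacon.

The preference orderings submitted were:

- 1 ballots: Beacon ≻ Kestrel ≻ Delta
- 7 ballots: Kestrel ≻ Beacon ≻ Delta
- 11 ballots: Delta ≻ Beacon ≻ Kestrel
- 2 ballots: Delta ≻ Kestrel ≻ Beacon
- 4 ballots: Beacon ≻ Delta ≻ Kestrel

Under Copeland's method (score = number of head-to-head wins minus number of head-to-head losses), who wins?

Delta

Pairwise results:
  Delta vs Kestrel: Delta wins 17–8.
  Delta vs Beacon: Delta wins 13–12.
  Kestrel vs Beacon: Beacon wins 16–9.
Copeland scores (wins − losses):
  Delta: 2 − 0 = 2
  Kestrel: 0 − 2 = -2
  Beacon: 1 − 1 = 0
Delta has the best Copeland score.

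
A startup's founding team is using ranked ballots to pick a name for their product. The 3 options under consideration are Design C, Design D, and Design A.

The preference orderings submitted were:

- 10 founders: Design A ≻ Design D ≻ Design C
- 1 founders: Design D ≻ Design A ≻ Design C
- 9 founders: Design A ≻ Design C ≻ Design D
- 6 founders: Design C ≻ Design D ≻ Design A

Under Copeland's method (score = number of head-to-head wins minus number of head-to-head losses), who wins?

Design A

Pairwise results:
  Design C vs Design D: Design C wins 15–11.
  Design C vs Design A: Design A wins 20–6.
  Design D vs Design A: Design A wins 19–7.
Copeland scores (wins − losses):
  Design C: 1 − 1 = 0
  Design D: 0 − 2 = -2
  Design A: 2 − 0 = 2
Design A has the best Copeland score.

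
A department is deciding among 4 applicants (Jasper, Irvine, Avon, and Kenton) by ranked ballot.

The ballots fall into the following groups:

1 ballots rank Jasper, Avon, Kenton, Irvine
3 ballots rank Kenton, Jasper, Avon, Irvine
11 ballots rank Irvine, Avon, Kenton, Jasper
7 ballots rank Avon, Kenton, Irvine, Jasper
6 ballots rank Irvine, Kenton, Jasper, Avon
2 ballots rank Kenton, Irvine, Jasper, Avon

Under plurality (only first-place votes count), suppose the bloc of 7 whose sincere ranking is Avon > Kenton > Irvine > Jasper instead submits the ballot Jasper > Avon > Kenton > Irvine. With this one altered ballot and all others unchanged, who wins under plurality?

Irvine

First-place totals with the altered ballot: Jasper 8, Irvine 17, Avon 0, Kenton 5.
The winner is unchanged: still Irvine.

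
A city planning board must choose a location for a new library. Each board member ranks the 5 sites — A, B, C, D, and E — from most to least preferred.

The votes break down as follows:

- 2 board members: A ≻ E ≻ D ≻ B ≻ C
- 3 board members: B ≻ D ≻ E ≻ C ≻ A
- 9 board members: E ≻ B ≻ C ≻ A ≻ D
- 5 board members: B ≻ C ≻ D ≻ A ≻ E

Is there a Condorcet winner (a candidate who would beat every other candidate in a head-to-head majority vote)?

Yes

Head-to-head results (19 voters total):
A vs B: B wins 17–2.
A vs C: C wins 17–2.
A vs D: A wins 11–8.
A vs E: E wins 12–7.
B vs C: B wins 19–0.
B vs D: B wins 17–2.
B vs E: E wins 11–8.
C vs D: C wins 14–5.
C vs E: E wins 14–5.
D vs E: E wins 11–8.
E beats each rival — A (12–7), B (11–8), C (14–5), D (11–8) — so E is the Condorcet winner.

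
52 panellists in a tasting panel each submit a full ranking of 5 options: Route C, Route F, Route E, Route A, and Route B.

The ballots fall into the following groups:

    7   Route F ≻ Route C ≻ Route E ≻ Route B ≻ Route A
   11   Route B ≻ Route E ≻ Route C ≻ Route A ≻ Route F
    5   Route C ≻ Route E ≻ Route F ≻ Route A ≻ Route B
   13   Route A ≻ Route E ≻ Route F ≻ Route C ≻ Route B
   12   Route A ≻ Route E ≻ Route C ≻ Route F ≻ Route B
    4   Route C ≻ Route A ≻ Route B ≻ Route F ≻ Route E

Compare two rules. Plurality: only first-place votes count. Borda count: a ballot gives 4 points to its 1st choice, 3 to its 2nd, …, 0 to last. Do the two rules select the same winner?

No

Plurality first-place counts: Route C 9, Route F 7, Route E 0, Route A 25, Route B 11 → Route A.
Borda totals: Route C 116, Route F 80, Route E 137, Route A 128, Route B 59 → Route E.
The two rules disagree: plurality picks Route A, Borda picks Route E.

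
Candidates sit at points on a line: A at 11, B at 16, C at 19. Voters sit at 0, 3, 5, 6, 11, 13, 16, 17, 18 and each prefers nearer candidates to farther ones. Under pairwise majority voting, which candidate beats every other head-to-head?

A

With single-peaked preferences on a line, the Condorcet winner is the candidate closest to the median voter.
The median voter (position 11) is closest to A at 11.
Check: A vs B — voters closer to A: 6 of 9.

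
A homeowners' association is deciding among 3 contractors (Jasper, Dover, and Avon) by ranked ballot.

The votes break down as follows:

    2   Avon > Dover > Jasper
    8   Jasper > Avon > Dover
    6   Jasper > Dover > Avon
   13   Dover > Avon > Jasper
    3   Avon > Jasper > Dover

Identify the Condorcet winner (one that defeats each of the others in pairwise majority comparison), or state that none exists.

No Condorcet winner

Head-to-head results (32 voters total):
Jasper vs Dover: Jasper wins 17–15.
Jasper vs Avon: Avon wins 18–14.
Dover vs Avon: Dover wins 19–13.
No candidate beats all others: Jasper beats Dover beats Avon beats Jasper, a majority cycle.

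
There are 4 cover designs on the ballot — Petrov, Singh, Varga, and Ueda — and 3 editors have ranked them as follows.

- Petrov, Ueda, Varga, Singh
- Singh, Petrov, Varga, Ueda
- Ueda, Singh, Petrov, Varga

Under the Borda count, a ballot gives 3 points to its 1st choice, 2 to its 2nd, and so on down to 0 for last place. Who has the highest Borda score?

Borda scores:
  Petrov: 3 + 2 + 1 = 6
  Singh: 0 + 3 + 2 = 5
  Varga: 1 + 1 + 0 = 2
  Ueda: 2 + 0 + 3 = 5
Petrov has the highest total.

Petrov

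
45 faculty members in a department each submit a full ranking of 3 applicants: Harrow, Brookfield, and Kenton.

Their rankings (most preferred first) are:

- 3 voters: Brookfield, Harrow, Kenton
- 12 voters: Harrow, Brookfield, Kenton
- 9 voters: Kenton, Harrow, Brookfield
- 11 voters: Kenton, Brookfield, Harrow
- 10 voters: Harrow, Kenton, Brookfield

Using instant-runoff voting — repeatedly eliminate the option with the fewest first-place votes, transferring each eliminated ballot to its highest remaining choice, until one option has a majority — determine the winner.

Round 1: Harrow 22, Kenton 20, Brookfield 3. Brookfield has the fewest and is eliminated.
Round 2: Harrow 25, Kenton 20. Harrow has a majority.

Harrow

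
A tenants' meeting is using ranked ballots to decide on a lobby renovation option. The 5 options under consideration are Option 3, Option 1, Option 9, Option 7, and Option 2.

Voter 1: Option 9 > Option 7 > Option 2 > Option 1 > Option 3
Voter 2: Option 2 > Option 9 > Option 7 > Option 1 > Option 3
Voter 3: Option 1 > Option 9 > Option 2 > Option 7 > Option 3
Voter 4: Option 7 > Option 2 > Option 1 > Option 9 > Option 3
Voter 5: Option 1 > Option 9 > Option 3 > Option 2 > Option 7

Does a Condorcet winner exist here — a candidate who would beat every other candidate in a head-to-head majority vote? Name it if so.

Head-to-head results (5 voters total):
Option 3 vs Option 1: Option 1 wins 5–0.
Option 3 vs Option 9: Option 9 wins 5–0.
Option 3 vs Option 7: Option 7 wins 4–1.
Option 3 vs Option 2: Option 2 wins 4–1.
Option 1 vs Option 9: Option 1 wins 3–2.
Option 1 vs Option 7: Option 7 wins 3–2.
Option 1 vs Option 2: Option 2 wins 3–2.
Option 9 vs Option 7: Option 9 wins 4–1.
Option 9 vs Option 2: Option 9 wins 3–2.
Option 7 vs Option 2: Option 2 wins 3–2.
No candidate beats all others: Option 1 beats Option 9 beats Option 7 beats Option 1, a majority cycle.

None — there is no Condorcet winner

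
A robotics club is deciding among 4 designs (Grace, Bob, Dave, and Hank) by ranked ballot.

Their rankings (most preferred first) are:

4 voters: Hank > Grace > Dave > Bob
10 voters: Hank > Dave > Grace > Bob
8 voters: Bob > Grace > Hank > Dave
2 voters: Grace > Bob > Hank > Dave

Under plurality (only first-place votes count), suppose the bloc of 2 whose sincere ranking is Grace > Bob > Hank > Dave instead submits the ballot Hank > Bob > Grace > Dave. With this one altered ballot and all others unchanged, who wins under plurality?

Hank

First-place totals with the altered ballot: Grace 0, Bob 8, Dave 0, Hank 16.
The winner is unchanged: still Hank.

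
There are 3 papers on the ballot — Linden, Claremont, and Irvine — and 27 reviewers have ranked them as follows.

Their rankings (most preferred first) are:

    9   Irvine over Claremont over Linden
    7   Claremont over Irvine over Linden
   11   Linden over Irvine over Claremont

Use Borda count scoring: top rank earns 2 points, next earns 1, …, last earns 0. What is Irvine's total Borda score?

Borda scores:
  Linden: 9·0 + 7·0 + 11·2 = 22
  Claremont: 9·1 + 7·2 + 11·0 = 23
  Irvine: 9·2 + 7·1 + 11·1 = 36

36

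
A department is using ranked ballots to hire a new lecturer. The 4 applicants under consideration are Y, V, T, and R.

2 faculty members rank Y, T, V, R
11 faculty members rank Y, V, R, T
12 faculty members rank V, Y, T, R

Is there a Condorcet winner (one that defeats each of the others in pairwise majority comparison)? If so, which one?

Y

Head-to-head results (25 voters total):
Y vs V: Y wins 13–12.
Y vs T: Y wins 25–0.
Y vs R: Y wins 25–0.
V vs T: V wins 23–2.
V vs R: V wins 25–0.
T vs R: T wins 14–11.
Y beats each rival — V (13–12), T (25–0), R (25–0) — so Y is the Condorcet winner.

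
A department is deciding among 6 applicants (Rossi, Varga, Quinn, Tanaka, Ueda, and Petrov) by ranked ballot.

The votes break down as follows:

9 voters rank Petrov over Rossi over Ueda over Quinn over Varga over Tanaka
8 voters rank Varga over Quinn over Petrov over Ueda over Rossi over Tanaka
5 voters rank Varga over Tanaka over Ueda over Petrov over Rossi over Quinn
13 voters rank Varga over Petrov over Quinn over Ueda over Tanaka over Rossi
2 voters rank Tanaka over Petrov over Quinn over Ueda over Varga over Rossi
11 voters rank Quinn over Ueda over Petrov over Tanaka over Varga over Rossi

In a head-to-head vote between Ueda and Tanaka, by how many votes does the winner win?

34

Ballots ranking Ueda above Tanaka: 9+8+13+11 = 41.
Ballots ranking Tanaka above Ueda: 5+2 = 7.
Ueda wins 41–7, a margin of 34.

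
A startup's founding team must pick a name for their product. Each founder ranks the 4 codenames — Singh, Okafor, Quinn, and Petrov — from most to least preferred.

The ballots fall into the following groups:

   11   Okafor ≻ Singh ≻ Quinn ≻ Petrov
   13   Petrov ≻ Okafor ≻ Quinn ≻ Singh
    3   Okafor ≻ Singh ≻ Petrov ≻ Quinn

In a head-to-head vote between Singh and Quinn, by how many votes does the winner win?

Ballots ranking Singh above Quinn: 11+3 = 14.
Ballots ranking Quinn above Singh: 13.
Singh wins 14–13, a margin of 1.

1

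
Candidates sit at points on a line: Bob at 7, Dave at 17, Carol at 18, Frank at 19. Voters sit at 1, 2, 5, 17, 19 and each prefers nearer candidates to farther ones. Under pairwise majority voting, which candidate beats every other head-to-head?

With single-peaked preferences on a line, the Condorcet winner is the candidate closest to the median voter.
The median voter (position 5) is closest to Bob at 7.
Check: Bob vs Carol — voters closer to Bob: 3 of 5.

Bob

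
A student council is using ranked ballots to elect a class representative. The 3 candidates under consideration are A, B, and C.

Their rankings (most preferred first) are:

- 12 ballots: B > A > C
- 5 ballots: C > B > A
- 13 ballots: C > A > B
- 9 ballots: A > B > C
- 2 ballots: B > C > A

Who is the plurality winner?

C

First-place vote totals:
  A: 9
  B: 14
  C: 18
C has the most first-place votes.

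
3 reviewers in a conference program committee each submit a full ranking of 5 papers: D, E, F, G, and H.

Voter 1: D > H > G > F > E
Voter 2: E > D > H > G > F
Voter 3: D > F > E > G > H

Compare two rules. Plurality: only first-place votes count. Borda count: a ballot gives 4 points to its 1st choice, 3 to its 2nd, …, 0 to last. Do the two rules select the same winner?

Yes

Plurality first-place counts: D 2, E 1, F 0, G 0, H 0 → D.
Borda totals: D 11, E 6, F 4, G 4, H 5 → D.
The two rules agree on D.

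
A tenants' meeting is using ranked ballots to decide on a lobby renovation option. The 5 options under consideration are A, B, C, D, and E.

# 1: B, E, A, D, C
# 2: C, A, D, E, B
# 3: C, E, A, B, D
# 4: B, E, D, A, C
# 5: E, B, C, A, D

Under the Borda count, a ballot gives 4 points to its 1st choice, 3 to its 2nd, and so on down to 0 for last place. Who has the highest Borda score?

Borda scores:
  A: 2 + 3 + 2 + 1 + 1 = 9
  B: 4 + 0 + 1 + 4 + 3 = 12
  C: 0 + 4 + 4 + 0 + 2 = 10
  D: 1 + 2 + 0 + 2 + 0 = 5
  E: 3 + 1 + 3 + 3 + 4 = 14
E has the highest total.

E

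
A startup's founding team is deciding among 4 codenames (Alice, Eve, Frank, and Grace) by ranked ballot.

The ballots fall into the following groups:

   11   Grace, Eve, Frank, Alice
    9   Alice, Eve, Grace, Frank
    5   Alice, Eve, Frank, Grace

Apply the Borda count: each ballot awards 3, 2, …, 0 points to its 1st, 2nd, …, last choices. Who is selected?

Eve

Borda scores:
  Alice: 11·0 + 9·3 + 5·3 = 42
  Eve: 11·2 + 9·2 + 5·2 = 50
  Frank: 11·1 + 9·0 + 5·1 = 16
  Grace: 11·3 + 9·1 + 5·0 = 42
Eve has the highest total.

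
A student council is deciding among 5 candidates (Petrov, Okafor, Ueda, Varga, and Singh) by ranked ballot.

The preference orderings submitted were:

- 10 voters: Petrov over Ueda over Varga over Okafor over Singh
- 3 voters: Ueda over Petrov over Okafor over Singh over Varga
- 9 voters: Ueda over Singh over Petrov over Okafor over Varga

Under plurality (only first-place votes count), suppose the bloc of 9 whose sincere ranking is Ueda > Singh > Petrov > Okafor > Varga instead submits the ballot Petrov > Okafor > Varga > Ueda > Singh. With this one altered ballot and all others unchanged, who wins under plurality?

Petrov

First-place totals with the altered ballot: Petrov 19, Okafor 0, Ueda 3, Varga 0, Singh 0.
The switch changes the winner from Ueda to Petrov.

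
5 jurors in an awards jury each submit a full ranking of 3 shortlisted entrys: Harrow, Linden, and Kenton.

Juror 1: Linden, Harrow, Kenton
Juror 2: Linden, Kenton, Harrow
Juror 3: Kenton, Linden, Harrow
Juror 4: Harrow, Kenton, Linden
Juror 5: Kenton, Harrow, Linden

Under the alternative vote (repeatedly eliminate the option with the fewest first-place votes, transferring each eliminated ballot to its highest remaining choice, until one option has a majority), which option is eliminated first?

Round 1: Linden 2, Kenton 2, Harrow 1. Harrow has the fewest and is eliminated.
Round 2: Kenton 3, Linden 2. Kenton has a majority.

Harrow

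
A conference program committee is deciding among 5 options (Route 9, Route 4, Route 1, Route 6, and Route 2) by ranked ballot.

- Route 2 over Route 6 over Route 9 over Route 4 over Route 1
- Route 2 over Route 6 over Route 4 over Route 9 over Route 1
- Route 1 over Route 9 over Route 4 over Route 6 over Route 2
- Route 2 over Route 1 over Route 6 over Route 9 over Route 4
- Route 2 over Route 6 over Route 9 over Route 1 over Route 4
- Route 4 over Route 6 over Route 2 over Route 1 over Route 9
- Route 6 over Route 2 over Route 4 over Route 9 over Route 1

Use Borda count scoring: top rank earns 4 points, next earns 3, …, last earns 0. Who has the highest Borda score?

Borda scores:
  Route 9: 2 + 1 + 3 + 1 + 2 + 0 + 1 = 10
  Route 4: 1 + 2 + 2 + 0 + 0 + 4 + 2 = 11
  Route 1: 0 + 0 + 4 + 3 + 1 + 1 + 0 = 9
  Route 6: 3 + 3 + 1 + 2 + 3 + 3 + 4 = 19
  Route 2: 4 + 4 + 0 + 4 + 4 + 2 + 3 = 21
Route 2 has the highest total.

Route 2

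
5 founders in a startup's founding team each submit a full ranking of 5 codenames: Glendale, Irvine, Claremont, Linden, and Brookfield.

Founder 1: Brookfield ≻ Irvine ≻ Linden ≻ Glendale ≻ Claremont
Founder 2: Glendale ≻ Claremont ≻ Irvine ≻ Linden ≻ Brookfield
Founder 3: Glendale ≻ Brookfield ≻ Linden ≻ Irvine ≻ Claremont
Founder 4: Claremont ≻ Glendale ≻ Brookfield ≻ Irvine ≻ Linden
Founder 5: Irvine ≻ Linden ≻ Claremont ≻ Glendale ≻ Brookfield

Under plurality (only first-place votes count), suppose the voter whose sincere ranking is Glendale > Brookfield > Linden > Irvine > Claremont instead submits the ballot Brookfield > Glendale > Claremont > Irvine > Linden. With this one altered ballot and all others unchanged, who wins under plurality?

Brookfield

First-place totals with the altered ballot: Glendale 1, Irvine 1, Claremont 1, Linden 0, Brookfield 2.
The switch changes the winner from Glendale to Brookfield.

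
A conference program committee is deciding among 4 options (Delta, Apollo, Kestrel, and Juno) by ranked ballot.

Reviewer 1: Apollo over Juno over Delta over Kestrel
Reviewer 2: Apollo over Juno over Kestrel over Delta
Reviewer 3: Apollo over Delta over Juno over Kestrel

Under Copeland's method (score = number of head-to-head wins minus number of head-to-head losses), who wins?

Pairwise results:
  Delta vs Apollo: Apollo wins 3–0.
  Delta vs Kestrel: Delta wins 2–1.
  Delta vs Juno: Juno wins 2–1.
  Apollo vs Kestrel: Apollo wins 3–0.
  Apollo vs Juno: Apollo wins 3–0.
  Kestrel vs Juno: Juno wins 3–0.
Copeland scores (wins − losses):
  Delta: 1 − 2 = -1
  Apollo: 3 − 0 = 3
  Kestrel: 0 − 3 = -3
  Juno: 2 − 1 = 1
Apollo has the best Copeland score.

Apollo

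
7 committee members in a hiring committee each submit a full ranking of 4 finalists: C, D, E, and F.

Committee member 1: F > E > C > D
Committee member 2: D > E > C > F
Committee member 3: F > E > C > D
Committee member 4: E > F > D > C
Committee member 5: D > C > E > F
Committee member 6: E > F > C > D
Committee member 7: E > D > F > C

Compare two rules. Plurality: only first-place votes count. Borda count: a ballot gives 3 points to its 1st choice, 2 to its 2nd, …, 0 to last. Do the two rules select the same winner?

Yes

Plurality first-place counts: C 0, D 2, E 3, F 2 → E.
Borda totals: C 6, D 9, E 16, F 11 → E.
The two rules agree on E.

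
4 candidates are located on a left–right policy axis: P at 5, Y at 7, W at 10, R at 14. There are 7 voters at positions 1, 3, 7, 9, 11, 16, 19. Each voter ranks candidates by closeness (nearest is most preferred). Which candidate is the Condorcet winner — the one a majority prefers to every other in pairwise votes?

W

With single-peaked preferences on a line, the Condorcet winner is the candidate closest to the median voter.
The median voter (position 9) is closest to W at 10.
Check: W vs P — voters closer to W: 4 of 7.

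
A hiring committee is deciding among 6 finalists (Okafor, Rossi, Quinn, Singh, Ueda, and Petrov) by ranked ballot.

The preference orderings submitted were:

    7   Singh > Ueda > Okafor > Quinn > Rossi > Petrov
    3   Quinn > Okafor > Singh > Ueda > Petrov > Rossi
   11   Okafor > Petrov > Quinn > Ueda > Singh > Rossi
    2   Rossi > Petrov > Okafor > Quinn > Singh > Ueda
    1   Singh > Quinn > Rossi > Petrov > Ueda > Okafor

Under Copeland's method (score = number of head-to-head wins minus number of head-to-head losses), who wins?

Pairwise results:
  Okafor vs Rossi: Okafor wins 21–3.
  Okafor vs Quinn: Okafor wins 20–4.
  Okafor vs Singh: Okafor wins 16–8.
  Okafor vs Ueda: Okafor wins 16–8.
  Okafor vs Petrov: Okafor wins 21–3.
  Rossi vs Quinn: Quinn wins 22–2.
  Rossi vs Singh: Singh wins 22–2.
  Rossi vs Ueda: Ueda wins 21–3.
  Rossi vs Petrov: Petrov wins 14–10.
  Quinn vs Singh: Quinn wins 16–8.
  Quinn vs Ueda: Quinn wins 17–7.
  Quinn vs Petrov: Petrov wins 13–11.
  Singh vs Ueda: Singh wins 13–11.
  Singh vs Petrov: Petrov wins 13–11.
  Ueda vs Petrov: Petrov wins 14–10.
Copeland scores (wins − losses):
  Okafor: 5 − 0 = 5
  Rossi: 0 − 5 = -5
  Quinn: 3 − 2 = 1
  Singh: 2 − 3 = -1
  Ueda: 1 − 4 = -3
  Petrov: 4 − 1 = 3
Okafor has the best Copeland score.

Okafor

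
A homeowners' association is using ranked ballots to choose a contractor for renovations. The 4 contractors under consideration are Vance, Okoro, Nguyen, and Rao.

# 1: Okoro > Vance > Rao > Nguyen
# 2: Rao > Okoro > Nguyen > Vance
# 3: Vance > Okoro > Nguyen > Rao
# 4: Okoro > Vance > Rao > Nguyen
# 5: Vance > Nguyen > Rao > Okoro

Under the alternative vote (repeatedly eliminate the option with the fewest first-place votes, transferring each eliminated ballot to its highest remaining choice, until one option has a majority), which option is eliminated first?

Round 1: Vance 2, Okoro 2, Rao 1, Nguyen 0. Nguyen has the fewest and is eliminated.
Round 2: Vance 2, Okoro 2, Rao 1. Rao has the fewest and is eliminated.
Round 3: Okoro 3, Vance 2. Okoro has a majority.

Nguyen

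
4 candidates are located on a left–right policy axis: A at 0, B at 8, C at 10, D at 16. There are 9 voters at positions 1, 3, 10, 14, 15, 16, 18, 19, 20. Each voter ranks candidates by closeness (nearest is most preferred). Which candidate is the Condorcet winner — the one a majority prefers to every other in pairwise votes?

D

With single-peaked preferences on a line, the Condorcet winner is the candidate closest to the median voter.
The median voter (position 15) is closest to D at 16.
Check: D vs C — voters closer to D: 6 of 9.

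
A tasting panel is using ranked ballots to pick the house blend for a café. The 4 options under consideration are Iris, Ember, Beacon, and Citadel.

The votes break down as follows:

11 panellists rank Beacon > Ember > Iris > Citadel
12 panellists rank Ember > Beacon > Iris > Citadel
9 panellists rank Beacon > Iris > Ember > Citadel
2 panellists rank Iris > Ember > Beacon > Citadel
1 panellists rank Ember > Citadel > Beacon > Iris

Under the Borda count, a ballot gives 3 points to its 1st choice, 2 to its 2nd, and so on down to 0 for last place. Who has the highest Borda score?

Borda scores:
  Iris: 11·1 + 12·1 + 9·2 + 2·3 + 0 = 47
  Ember: 11·2 + 12·3 + 9·1 + 2·2 + 3 = 74
  Beacon: 11·3 + 12·2 + 9·3 + 2·1 + 1 = 87
  Citadel: 11·0 + 12·0 + 9·0 + 2·0 + 2 = 2
Beacon has the highest total.

Beacon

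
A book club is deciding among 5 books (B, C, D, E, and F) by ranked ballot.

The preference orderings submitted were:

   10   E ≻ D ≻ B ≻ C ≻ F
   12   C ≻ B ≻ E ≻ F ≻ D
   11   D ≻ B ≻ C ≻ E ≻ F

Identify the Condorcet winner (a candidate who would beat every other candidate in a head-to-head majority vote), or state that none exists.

None — there is no Condorcet winner

Head-to-head results (33 voters total):
B vs C: B wins 21–12.
B vs D: D wins 21–12.
B vs E: B wins 23–10.
B vs F: B wins 33–0.
C vs D: D wins 21–12.
C vs E: C wins 23–10.
C vs F: C wins 33–0.
D vs E: E wins 22–11.
D vs F: D wins 21–12.
E vs F: E wins 33–0.
No candidate beats all others: B beats E beats D beats B, a majority cycle.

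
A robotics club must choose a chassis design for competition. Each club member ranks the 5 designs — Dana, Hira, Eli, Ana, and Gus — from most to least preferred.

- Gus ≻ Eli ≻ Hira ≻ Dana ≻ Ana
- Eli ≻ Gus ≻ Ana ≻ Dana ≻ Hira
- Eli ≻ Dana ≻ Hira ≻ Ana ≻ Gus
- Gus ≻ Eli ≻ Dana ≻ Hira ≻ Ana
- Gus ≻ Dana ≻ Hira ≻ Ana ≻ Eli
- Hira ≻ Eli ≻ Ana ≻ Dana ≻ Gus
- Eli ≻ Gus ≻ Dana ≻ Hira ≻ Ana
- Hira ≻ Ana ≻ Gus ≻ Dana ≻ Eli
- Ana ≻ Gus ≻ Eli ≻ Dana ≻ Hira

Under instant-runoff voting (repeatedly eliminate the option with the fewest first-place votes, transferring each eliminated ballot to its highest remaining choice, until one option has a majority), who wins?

Round 1: Eli 3, Gus 3, Hira 2, Ana 1, Dana 0. Dana has the fewest and is eliminated.
Round 2: Eli 3, Gus 3, Hira 2, Ana 1. Ana has the fewest and is eliminated.
Round 3: Gus 4, Eli 3, Hira 2. Hira has the fewest and is eliminated.
Round 4: Gus 5, Eli 4. Gus has a majority.

Gus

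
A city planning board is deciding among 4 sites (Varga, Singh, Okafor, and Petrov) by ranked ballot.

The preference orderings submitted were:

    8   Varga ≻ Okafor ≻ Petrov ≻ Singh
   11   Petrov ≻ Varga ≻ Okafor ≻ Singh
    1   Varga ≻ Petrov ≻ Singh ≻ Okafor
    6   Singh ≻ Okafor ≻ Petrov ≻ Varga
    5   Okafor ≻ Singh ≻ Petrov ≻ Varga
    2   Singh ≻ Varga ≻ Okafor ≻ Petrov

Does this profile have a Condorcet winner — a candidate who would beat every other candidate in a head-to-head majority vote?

Head-to-head results (33 voters total):
Varga vs Singh: Varga wins 20–13.
Varga vs Okafor: Varga wins 22–11.
Varga vs Petrov: Petrov wins 22–11.
Singh vs Okafor: Okafor wins 24–9.
Singh vs Petrov: Petrov wins 20–13.
Okafor vs Petrov: Okafor wins 21–12.
No candidate beats all others: Varga beats Okafor beats Petrov beats Varga, a majority cycle.

No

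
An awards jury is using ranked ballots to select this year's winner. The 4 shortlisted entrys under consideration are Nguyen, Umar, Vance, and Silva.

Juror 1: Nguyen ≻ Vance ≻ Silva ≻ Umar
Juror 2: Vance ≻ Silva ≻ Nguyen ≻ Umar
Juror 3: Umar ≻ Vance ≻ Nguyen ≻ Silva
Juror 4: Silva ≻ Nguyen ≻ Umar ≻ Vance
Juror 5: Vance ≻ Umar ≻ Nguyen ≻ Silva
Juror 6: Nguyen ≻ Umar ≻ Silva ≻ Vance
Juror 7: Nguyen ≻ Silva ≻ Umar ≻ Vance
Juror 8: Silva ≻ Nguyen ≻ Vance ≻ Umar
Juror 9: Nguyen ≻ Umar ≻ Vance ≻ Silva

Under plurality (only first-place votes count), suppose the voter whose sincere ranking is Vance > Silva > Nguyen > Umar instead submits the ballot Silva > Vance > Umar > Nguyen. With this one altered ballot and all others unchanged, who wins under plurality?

Nguyen

First-place totals with the altered ballot: Nguyen 4, Umar 1, Vance 1, Silva 3.
The winner is unchanged: still Nguyen.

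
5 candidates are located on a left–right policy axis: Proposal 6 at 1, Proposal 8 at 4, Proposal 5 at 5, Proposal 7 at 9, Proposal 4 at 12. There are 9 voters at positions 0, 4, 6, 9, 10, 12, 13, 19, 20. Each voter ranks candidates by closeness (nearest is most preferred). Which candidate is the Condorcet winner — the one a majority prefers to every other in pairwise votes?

Proposal 7

With single-peaked preferences on a line, the Condorcet winner is the candidate closest to the median voter.
The median voter (position 10) is closest to Proposal 7 at 9.
Check: Proposal 7 vs Proposal 8 — voters closer to Proposal 7: 6 of 9.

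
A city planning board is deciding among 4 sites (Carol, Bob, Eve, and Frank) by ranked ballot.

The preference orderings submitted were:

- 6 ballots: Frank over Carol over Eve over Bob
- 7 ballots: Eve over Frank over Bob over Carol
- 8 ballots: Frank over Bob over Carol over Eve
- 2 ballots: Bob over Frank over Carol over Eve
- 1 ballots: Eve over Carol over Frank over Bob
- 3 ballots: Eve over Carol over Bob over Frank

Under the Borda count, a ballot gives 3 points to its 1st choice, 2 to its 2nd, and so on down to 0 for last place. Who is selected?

Borda scores:
  Carol: 6·2 + 7·0 + 8·1 + 2·1 + 2 + 3·2 = 30
  Bob: 6·0 + 7·1 + 8·2 + 2·3 + 0 + 3·1 = 32
  Eve: 6·1 + 7·3 + 8·0 + 2·0 + 3 + 3·3 = 39
  Frank: 6·3 + 7·2 + 8·3 + 2·2 + 1 + 3·0 = 61
Frank has the highest total.

Frank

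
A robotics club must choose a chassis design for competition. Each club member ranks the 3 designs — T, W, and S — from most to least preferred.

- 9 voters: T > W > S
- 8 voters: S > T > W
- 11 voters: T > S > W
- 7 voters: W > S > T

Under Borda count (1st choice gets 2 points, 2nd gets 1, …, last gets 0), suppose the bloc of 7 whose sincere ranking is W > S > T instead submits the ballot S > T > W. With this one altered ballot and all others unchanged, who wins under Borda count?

Borda totals with the altered ballot: T 55, W 9, S 41.
The winner is unchanged: still T.

T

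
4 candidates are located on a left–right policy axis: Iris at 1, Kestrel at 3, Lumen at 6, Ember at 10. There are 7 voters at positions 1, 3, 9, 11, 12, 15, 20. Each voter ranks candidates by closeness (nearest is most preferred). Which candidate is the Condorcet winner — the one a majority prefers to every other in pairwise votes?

Ember

With single-peaked preferences on a line, the Condorcet winner is the candidate closest to the median voter.
The median voter (position 11) is closest to Ember at 10.
Check: Ember vs Lumen — voters closer to Ember: 5 of 7.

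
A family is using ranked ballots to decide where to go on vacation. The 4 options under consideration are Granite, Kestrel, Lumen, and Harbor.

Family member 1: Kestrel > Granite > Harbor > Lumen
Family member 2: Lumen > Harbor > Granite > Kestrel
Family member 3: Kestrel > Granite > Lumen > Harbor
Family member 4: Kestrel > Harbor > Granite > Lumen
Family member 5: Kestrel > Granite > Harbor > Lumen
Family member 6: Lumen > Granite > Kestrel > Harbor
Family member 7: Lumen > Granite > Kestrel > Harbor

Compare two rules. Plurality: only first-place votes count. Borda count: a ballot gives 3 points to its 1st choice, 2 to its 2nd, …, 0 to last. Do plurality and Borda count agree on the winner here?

Yes

Plurality first-place counts: Granite 0, Kestrel 4, Lumen 3, Harbor 0 → Kestrel.
Borda totals: Granite 12, Kestrel 14, Lumen 10, Harbor 6 → Kestrel.
The two rules agree on Kestrel.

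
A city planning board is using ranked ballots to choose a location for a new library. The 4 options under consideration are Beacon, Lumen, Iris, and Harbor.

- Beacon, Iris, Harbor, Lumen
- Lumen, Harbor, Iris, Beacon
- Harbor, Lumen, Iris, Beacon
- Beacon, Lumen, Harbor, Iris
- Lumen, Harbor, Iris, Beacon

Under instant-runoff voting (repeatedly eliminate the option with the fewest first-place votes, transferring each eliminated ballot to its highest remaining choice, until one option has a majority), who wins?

Lumen

Round 1: Beacon 2, Lumen 2, Harbor 1, Iris 0. Iris has the fewest and is eliminated.
Round 2: Beacon 2, Lumen 2, Harbor 1. Harbor has the fewest and is eliminated.
Round 3: Lumen 3, Beacon 2. Lumen has a majority.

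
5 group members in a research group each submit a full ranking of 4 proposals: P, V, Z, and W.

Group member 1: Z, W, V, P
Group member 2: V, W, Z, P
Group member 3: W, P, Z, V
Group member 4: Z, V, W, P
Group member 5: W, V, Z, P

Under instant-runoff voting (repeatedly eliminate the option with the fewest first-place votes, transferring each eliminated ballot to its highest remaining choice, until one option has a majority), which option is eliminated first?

P

Round 1: Z 2, W 2, V 1, P 0. P has the fewest and is eliminated.
Round 2: Z 2, W 2, V 1. V has the fewest and is eliminated.
Round 3: W 3, Z 2. W has a majority.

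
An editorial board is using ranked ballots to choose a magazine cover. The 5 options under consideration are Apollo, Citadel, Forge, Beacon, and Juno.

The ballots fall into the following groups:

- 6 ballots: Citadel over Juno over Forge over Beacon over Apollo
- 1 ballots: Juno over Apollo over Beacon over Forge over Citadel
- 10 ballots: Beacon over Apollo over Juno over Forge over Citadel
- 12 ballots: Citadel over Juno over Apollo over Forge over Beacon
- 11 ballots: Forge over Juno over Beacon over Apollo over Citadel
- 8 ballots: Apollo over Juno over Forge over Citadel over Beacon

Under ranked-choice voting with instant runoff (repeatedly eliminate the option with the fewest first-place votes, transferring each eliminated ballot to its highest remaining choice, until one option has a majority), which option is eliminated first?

Juno

Round 1: Citadel 18, Forge 11, Beacon 10, Apollo 8, Juno 1. Juno has the fewest and is eliminated.
Round 2: Citadel 18, Forge 11, Beacon 10, Apollo 9. Apollo has the fewest and is eliminated.
Round 3: Forge 19, Citadel 18, Beacon 11. Beacon has the fewest and is eliminated.
Round 4: Forge 30, Citadel 18. Forge has a majority.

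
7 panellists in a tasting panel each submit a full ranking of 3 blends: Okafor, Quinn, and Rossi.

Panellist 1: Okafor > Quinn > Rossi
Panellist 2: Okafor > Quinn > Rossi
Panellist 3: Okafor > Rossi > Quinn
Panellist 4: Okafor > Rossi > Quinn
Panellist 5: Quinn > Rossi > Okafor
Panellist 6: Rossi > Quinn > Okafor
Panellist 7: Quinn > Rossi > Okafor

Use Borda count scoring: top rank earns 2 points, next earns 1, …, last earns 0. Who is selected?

Okafor

Borda scores:
  Okafor: 2 + 2 + 2 + 2 + 0 + 0 + 0 = 8
  Quinn: 1 + 1 + 0 + 0 + 2 + 1 + 2 = 7
  Rossi: 0 + 0 + 1 + 1 + 1 + 2 + 1 = 6
Okafor has the highest total.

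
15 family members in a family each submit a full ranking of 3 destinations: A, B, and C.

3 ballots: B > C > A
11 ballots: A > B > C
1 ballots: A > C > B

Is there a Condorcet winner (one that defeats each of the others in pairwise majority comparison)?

Yes

Head-to-head results (15 voters total):
A vs B: A wins 12–3.
A vs C: A wins 12–3.
B vs C: B wins 14–1.
A beats each rival — B (12–3), C (12–3) — so A is the Condorcet winner.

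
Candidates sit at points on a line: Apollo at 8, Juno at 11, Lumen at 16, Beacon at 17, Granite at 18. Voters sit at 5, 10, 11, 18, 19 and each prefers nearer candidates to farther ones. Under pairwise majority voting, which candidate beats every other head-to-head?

With single-peaked preferences on a line, the Condorcet winner is the candidate closest to the median voter.
The median voter (position 11) is closest to Juno at 11.
Check: Juno vs Granite — voters closer to Juno: 3 of 5.

Juno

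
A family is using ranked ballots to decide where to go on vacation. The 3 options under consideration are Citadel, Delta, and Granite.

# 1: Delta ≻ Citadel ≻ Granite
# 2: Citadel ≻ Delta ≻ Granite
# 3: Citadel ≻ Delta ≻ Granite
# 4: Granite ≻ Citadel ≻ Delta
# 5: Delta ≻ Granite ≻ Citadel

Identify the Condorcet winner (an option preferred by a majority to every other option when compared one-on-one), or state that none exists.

Head-to-head results (5 voters total):
Citadel vs Delta: Citadel wins 3–2.
Citadel vs Granite: Citadel wins 3–2.
Delta vs Granite: Delta wins 4–1.
Citadel beats each rival — Delta (3–2), Granite (3–2) — so Citadel is the Condorcet winner.

Citadel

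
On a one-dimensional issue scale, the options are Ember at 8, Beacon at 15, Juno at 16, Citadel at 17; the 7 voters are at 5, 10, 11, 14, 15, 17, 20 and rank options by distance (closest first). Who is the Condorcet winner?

Beacon

With single-peaked preferences on a line, the Condorcet winner is the candidate closest to the median voter.
The median voter (position 14) is closest to Beacon at 15.
Check: Beacon vs Juno — voters closer to Beacon: 5 of 7.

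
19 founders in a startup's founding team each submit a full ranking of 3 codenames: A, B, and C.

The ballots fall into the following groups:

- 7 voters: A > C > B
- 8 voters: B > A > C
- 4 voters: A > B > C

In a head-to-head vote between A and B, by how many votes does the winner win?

Ballots ranking A above B: 7+4 = 11.
Ballots ranking B above A: 8.
A wins 11–8, a margin of 3.

3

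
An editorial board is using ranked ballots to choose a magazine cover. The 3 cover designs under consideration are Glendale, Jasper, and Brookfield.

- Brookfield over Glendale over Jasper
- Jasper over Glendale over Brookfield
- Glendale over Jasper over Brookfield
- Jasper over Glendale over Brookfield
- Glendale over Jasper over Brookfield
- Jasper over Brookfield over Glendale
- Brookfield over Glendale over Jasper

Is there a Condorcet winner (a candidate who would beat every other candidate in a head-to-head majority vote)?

Yes

Head-to-head results (7 voters total):
Glendale vs Jasper: Glendale wins 4–3.
Glendale vs Brookfield: Glendale wins 4–3.
Jasper vs Brookfield: Jasper wins 5–2.
Glendale beats each rival — Jasper (4–3), Brookfield (4–3) — so Glendale is the Condorcet winner.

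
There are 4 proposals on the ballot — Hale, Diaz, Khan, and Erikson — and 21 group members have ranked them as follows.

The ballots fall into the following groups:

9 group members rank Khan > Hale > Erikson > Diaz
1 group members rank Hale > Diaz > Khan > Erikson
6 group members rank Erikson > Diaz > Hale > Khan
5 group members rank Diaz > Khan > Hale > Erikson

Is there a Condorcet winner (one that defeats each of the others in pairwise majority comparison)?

Head-to-head results (21 voters total):
Hale vs Diaz: Diaz wins 11–10.
Hale vs Khan: Khan wins 14–7.
Hale vs Erikson: Hale wins 15–6.
Diaz vs Khan: Diaz wins 12–9.
Diaz vs Erikson: Erikson wins 15–6.
Khan vs Erikson: Khan wins 15–6.
No candidate beats all others: Hale beats Erikson beats Diaz beats Hale, a majority cycle.

No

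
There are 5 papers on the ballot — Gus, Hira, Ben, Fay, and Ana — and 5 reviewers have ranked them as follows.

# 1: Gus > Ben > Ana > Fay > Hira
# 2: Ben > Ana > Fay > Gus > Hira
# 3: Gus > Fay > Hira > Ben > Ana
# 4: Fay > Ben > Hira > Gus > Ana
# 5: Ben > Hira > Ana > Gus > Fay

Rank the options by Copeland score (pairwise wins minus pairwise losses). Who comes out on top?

Pairwise results:
  Gus vs Hira: Gus wins 3–2.
  Gus vs Ben: Ben wins 3–2.
  Gus vs Fay: Gus wins 3–2.
  Gus vs Ana: Gus wins 3–2.
  Hira vs Ben: Ben wins 4–1.
  Hira vs Fay: Fay wins 4–1.
  Hira vs Ana: Hira wins 3–2.
  Ben vs Fay: Ben wins 3–2.
  Ben vs Ana: Ben wins 5–0.
  Fay vs Ana: Ana wins 3–2.
Copeland scores (wins − losses):
  Gus: 3 − 1 = 2
  Hira: 1 − 3 = -2
  Ben: 4 − 0 = 4
  Fay: 1 − 3 = -2
  Ana: 1 − 3 = -2
Ben has the best Copeland score.

Ben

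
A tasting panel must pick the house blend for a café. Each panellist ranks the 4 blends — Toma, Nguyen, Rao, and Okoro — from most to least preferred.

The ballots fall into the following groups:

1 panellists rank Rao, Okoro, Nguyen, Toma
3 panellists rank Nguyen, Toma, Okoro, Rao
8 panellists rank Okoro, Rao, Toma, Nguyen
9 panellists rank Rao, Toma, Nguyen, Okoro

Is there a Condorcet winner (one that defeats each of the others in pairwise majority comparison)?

No

Head-to-head results (21 voters total):
Toma vs Nguyen: Toma wins 17–4.
Toma vs Rao: Rao wins 18–3.
Toma vs Okoro: Toma wins 12–9.
Nguyen vs Rao: Rao wins 18–3.
Nguyen vs Okoro: Nguyen wins 12–9.
Rao vs Okoro: Okoro wins 11–10.
No candidate beats all others: Toma beats Okoro beats Rao beats Toma, a majority cycle.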